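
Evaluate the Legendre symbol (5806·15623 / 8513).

By multiplicativity, (5806·15623 / 8513) = (5806 / 8513)·(15623 / 8513).
First factor (5806 / 8513):
(5806 / 8513)
  = (2903 / 8513)    [8513 ≡ 1 mod 8 ⇒ (2 / 8513) = +1]
  = (8513 / 2903)    [QR: 8513 ≡ 1 mod 4, sign kept]
  = (2707 / 2903)    [8513 ≡ 2707 mod 2903]
  = -(2903 / 2707)    [QR: both ≡ 3 mod 4, sign flips]
  = -(196 / 2707)    [2903 ≡ 196 mod 2707]
  = -(49 / 2707)    [2707 ≡ 3 mod 8 ⇒ (2 / 2707)^2 = +1]
  = -(2707 / 49)    [QR: 49 ≡ 1 mod 4, sign kept]
  = -(12 / 49)    [2707 ≡ 12 mod 49]
  = -(3 / 49)    [49 ≡ 1 mod 8 ⇒ (2 / 49)^2 = +1]
  = -(49 / 3)    [QR: 49 ≡ 1 mod 4, sign kept]
  = -(1 / 3)    [49 ≡ 1 mod 3]
  = -1    [(1 / 3) = 1]
Second factor (15623 / 8513):
(15623 / 8513)
  = (7110 / 8513)    [15623 ≡ 7110 mod 8513]
  = (3555 / 8513)    [8513 ≡ 1 mod 8 ⇒ (2 / 8513) = +1]
  = (8513 / 3555)    [QR: 8513 ≡ 1 mod 4, sign kept]
  = (1403 / 3555)    [8513 ≡ 1403 mod 3555]
  = -(3555 / 1403)    [QR: both ≡ 3 mod 4, sign flips]
  = -(749 / 1403)    [3555 ≡ 749 mod 1403]
  = -(1403 / 749)    [QR: 749 ≡ 1 mod 4, sign kept]
  = -(654 / 749)    [1403 ≡ 654 mod 749]
  = (327 / 749)    [749 ≡ 5 mod 8 ⇒ (2 / 749) = -1]
  = (749 / 327)    [QR: 749 ≡ 1 mod 4, sign kept]
  = (95 / 327)    [749 ≡ 95 mod 327]
  = -(327 / 95)    [QR: both ≡ 3 mod 4, sign flips]
  = -(42 / 95)    [327 ≡ 42 mod 95]
  = -(21 / 95)    [95 ≡ 7 mod 8 ⇒ (2 / 95) = +1]
  = -(95 / 21)    [QR: 21 ≡ 1 mod 4, sign kept]
  = -(11 / 21)    [95 ≡ 11 mod 21]
  = -(21 / 11)    [QR: 21 ≡ 1 mod 4, sign kept]
  = -(10 / 11)    [21 ≡ 10 mod 11]
  = (5 / 11)    [11 ≡ 3 mod 8 ⇒ (2 / 11) = -1]
  = (11 / 5)    [QR: 5 ≡ 1 mod 4, sign kept]
  = (1 / 5)    [11 ≡ 1 mod 5]
  = 1    [(1 / 5) = 1]
Product: (-1)·(1) = -1.

-1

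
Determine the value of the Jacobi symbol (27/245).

-1

245 ≡ 1 (mod 4), so quadratic reciprocity gives (27/245) = (245/27). Reduce: 245 ≡ 2 (mod 27). Now have (2/27).
Factor out 2: 2 = 2. Since 27 ≡ 3 (mod 8), (2/27) = -1. Now have -(1/27).
(1/27) = 1. Collecting the sign factors: -1.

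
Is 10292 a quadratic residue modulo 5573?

Reduce the numerator: 10292 ≡ 4719 (mod 5573), so (10292/5573) = (4719/5573).
5573 ≡ 1 (mod 4), so quadratic reciprocity gives (4719/5573) = (5573/4719). Reduce: 5573 ≡ 854 (mod 4719). Now have (854/4719).
Factor out 2: 854 = 2·427. Since 4719 ≡ 7 (mod 8), (2/4719) = +1. Now have (427/4719).
Both 427 ≡ 3 and 4719 ≡ 3 (mod 4), so reciprocity gives (427/4719) = -(4719/427). Reduce: 4719 ≡ 22 (mod 427). Now have -(22/427).
Factor out 2: 22 = 2·11. Since 427 ≡ 3 (mod 8), (2/427) = -1. Now have (11/427).
Both 11 ≡ 3 and 427 ≡ 3 (mod 4), so reciprocity gives (11/427) = -(427/11). Reduce: 427 ≡ 9 (mod 11). Now have -(9/11).
9 ≡ 1 (mod 4), so quadratic reciprocity gives (9/11) = (11/9). Reduce: 11 ≡ 2 (mod 9). Now have -(2/9).
Factor out 2: 2 = 2. Since 9 ≡ 1 (mod 8), (2/9) = +1. Now have -(1/9).
(1/9) = 1. Collecting the sign factors: -1.
(10292/5573) = -1, and 5573 is prime, so 10292 is not a quadratic residue mod 5573.

no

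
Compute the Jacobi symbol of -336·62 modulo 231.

By multiplicativity, (-336·62|231) = (-336|231)·(62|231).
First factor (-336|231):
Reduce the numerator: -336 ≡ 126 (mod 231), so (-336|231) = (126|231).
Factor out 2: 126 = 2·63. Since 231 ≡ 7 (mod 8), (2|231) = +1. Now have (63|231).
Both 63 ≡ 3 and 231 ≡ 3 (mod 4), so reciprocity gives (63|231) = -(231|63). Reduce: 231 ≡ 42 (mod 63). Now have -(42|63).
Factor out 2: 42 = 2·21. Since 63 ≡ 7 (mod 8), (2|63) = +1. Now have -(21|63).
21 ≡ 1 (mod 4), so quadratic reciprocity gives (21|63) = (63|21). Reduce: 63 ≡ 0 (mod 21). Now have -(0|21).
The numerator is now 0 with denominator 21 > 1: the symbol is 0.
Second factor (62|231):
Factor out 2: 62 = 2·31. Since 231 ≡ 7 (mod 8), (2|231) = +1. Now have (31|231).
Both 31 ≡ 3 and 231 ≡ 3 (mod 4), so reciprocity gives (31|231) = -(231|31). Reduce: 231 ≡ 14 (mod 31). Now have -(14|31).
Factor out 2: 14 = 2·7. Since 31 ≡ 7 (mod 8), (2|31) = +1. Now have -(7|31).
Both 7 ≡ 3 and 31 ≡ 3 (mod 4), so reciprocity gives (7|31) = -(31|7). Reduce: 31 ≡ 3 (mod 7). Now have (3|7).
Both 3 ≡ 3 and 7 ≡ 3 (mod 4), so reciprocity gives (3|7) = -(7|3). Reduce: 7 ≡ 1 (mod 3). Now have -(1|3).
(1|3) = 1. Collecting the sign factors: -1.
Product: (0)·(-1) = 0.

0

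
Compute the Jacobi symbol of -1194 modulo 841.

1

(-1194 / 841)
  = (488 / 841)    [-1194 ≡ 488 mod 841]
  = (61 / 841)    [841 ≡ 1 mod 8 ⇒ (2 / 841)^3 = +1]
  = (841 / 61)    [QR: 61 ≡ 1 mod 4, sign kept]
  = (48 / 61)    [841 ≡ 48 mod 61]
  = (3 / 61)    [61 ≡ 5 mod 8 ⇒ (2 / 61)^4 = +1]
  = (61 / 3)    [QR: 61 ≡ 1 mod 4, sign kept]
  = (1 / 3)    [61 ≡ 1 mod 3]
  = 1    [(1 / 3) = 1]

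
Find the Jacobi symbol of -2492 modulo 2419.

1

(-2492|2419)
  = (2346|2419)    [-2492 ≡ 2346 mod 2419]
  = -(1173|2419)    [2419 ≡ 3 mod 8 ⇒ (2|2419) = -1]
  = -(2419|1173)    [QR: 1173 ≡ 1 mod 4, sign kept]
  = -(73|1173)    [2419 ≡ 73 mod 1173]
  = -(1173|73)    [QR: 73 ≡ 1 mod 4, sign kept]
  = -(5|73)    [1173 ≡ 5 mod 73]
  = -(73|5)    [QR: 5 ≡ 1 mod 4, sign kept]
  = -(3|5)    [73 ≡ 3 mod 5]
  = -(5|3)    [QR: 5 ≡ 1 mod 4, sign kept]
  = -(2|3)    [5 ≡ 2 mod 3]
  = (1|3)    [3 ≡ 3 mod 8 ⇒ (2|3) = -1]
  = 1    [(1|3) = 1]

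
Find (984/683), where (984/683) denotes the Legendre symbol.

(984/683)
  = (301/683)    [984 ≡ 301 mod 683]
  = (683/301)    [QR: 301 ≡ 1 mod 4, sign kept]
  = (81/301)    [683 ≡ 81 mod 301]
  = (301/81)    [QR: 81 ≡ 1 mod 4, sign kept]
  = (58/81)    [301 ≡ 58 mod 81]
  = (29/81)    [81 ≡ 1 mod 8 ⇒ (2/81) = +1]
  = (81/29)    [QR: 29 ≡ 1 mod 4, sign kept]
  = (23/29)    [81 ≡ 23 mod 29]
  = (29/23)    [QR: 29 ≡ 1 mod 4, sign kept]
  = (6/23)    [29 ≡ 6 mod 23]
  = (3/23)    [23 ≡ 7 mod 8 ⇒ (2/23) = +1]
  = -(23/3)    [QR: both ≡ 3 mod 4, sign flips]
  = -(2/3)    [23 ≡ 2 mod 3]
  = (1/3)    [3 ≡ 3 mod 8 ⇒ (2/3) = -1]
  = 1    [(1/3) = 1]

1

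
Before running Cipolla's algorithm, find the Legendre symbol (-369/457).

Reduce the numerator: -369 ≡ 88 (mod 457), so (-369/457) = (88/457).
Factor out 2: 88 = 2^3·11. Since 457 ≡ 1 (mod 8), (2/457) = +1, and (2/457)^3 = +1. Now have (11/457).
457 ≡ 1 (mod 4), so quadratic reciprocity gives (11/457) = (457/11). Reduce: 457 ≡ 6 (mod 11). Now have (6/11).
Factor out 2: 6 = 2·3. Since 11 ≡ 3 (mod 8), (2/11) = -1. Now have -(3/11).
Both 3 ≡ 3 and 11 ≡ 3 (mod 4), so reciprocity gives (3/11) = -(11/3). Reduce: 11 ≡ 2 (mod 3). Now have (2/3).
Factor out 2: 2 = 2. Since 3 ≡ 3 (mod 8), (2/3) = -1. Now have -(1/3).
(1/3) = 1. Collecting the sign factors: -1.

-1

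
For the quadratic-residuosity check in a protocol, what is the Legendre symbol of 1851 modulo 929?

-1

Reduce the numerator: 1851 ≡ 922 (mod 929), so (1851/929) = (922/929).
Factor out 2: 922 = 2·461. Since 929 ≡ 1 (mod 8), (2/929) = +1. Now have (461/929).
461 ≡ 1 (mod 4), so quadratic reciprocity gives (461/929) = (929/461). Reduce: 929 ≡ 7 (mod 461). Now have (7/461).
461 ≡ 1 (mod 4), so quadratic reciprocity gives (7/461) = (461/7). Reduce: 461 ≡ 6 (mod 7). Now have (6/7).
Factor out 2: 6 = 2·3. Since 7 ≡ 7 (mod 8), (2/7) = +1. Now have (3/7).
Both 3 ≡ 3 and 7 ≡ 3 (mod 4), so reciprocity gives (3/7) = -(7/3). Reduce: 7 ≡ 1 (mod 3). Now have -(1/3).
(1/3) = 1. Collecting the sign factors: -1.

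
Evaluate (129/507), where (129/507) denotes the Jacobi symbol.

0

129 ≡ 1 (mod 4), so quadratic reciprocity gives (129/507) = (507/129). Reduce: 507 ≡ 120 (mod 129). Now have (120/129).
Factor out 2: 120 = 2^3·15. Since 129 ≡ 1 (mod 8), (2/129) = +1, and (2/129)^3 = +1. Now have (15/129).
129 ≡ 1 (mod 4), so quadratic reciprocity gives (15/129) = (129/15). Reduce: 129 ≡ 9 (mod 15). Now have (9/15).
9 ≡ 1 (mod 4), so quadratic reciprocity gives (9/15) = (15/9). Reduce: 15 ≡ 6 (mod 9). Now have (6/9).
Factor out 2: 6 = 2·3. Since 9 ≡ 1 (mod 8), (2/9) = +1. Now have (3/9).
9 ≡ 1 (mod 4), so quadratic reciprocity gives (3/9) = (9/3). Reduce: 9 ≡ 0 (mod 3). Now have (0/3).
The numerator is now 0 with denominator 3 > 1: the symbol is 0.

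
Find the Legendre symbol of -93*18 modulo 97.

By multiplicativity, (-93·18/97) = (-93/97)·(18/97).
First factor (-93/97):
Pull out -1: (-93/97) = (-1/97)·(93/97). Since 97 ≡ 1 (mod 4), (-1/97) = +1. Now have (93/97).
93 ≡ 1 (mod 4), so quadratic reciprocity gives (93/97) = (97/93). Reduce: 97 ≡ 4 (mod 93). Now have (4/93).
Factor out 2: 4 = 2^2. Since 93 ≡ 5 (mod 8), (2/93) = -1, and (2/93)^2 = +1. Now have (1/93).
(1/93) = 1. Collecting the sign factors: 1.
Second factor (18/97):
Factor out 2: 18 = 2·9. Since 97 ≡ 1 (mod 8), (2/97) = +1. Now have (9/97).
9 ≡ 1 (mod 4), so quadratic reciprocity gives (9/97) = (97/9). Reduce: 97 ≡ 7 (mod 9). Now have (7/9).
9 ≡ 1 (mod 4), so quadratic reciprocity gives (7/9) = (9/7). Reduce: 9 ≡ 2 (mod 7). Now have (2/7).
Factor out 2: 2 = 2. Since 7 ≡ 7 (mod 8), (2/7) = +1. Now have (1/7).
(1/7) = 1. Collecting the sign factors: 1.
Product: (1)·(1) = 1.

1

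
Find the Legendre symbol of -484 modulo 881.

1

Pull out -1: (-484|881) = (-1|881)·(484|881). Since 881 ≡ 1 (mod 4), (-1|881) = +1. Now have (484|881).
Factor out 2: 484 = 2^2·121. Since 881 ≡ 1 (mod 8), (2|881) = +1, and (2|881)^2 = +1. Now have (121|881).
121 ≡ 1 (mod 4), so quadratic reciprocity gives (121|881) = (881|121). Reduce: 881 ≡ 34 (mod 121). Now have (34|121).
Factor out 2: 34 = 2·17. Since 121 ≡ 1 (mod 8), (2|121) = +1. Now have (17|121).
17 ≡ 1 (mod 4), so quadratic reciprocity gives (17|121) = (121|17). Reduce: 121 ≡ 2 (mod 17). Now have (2|17).
Factor out 2: 2 = 2. Since 17 ≡ 1 (mod 8), (2|17) = +1. Now have (1|17).
(1|17) = 1. Collecting the sign factors: 1.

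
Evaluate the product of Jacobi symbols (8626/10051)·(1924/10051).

0

By multiplicativity, (8626·1924/10051) = (8626/10051)·(1924/10051).
First factor (8626/10051):
Factor out 2: 8626 = 2·4313. Since 10051 ≡ 3 (mod 8), (2/10051) = -1. Now have -(4313/10051).
4313 ≡ 1 (mod 4), so quadratic reciprocity gives (4313/10051) = (10051/4313). Reduce: 10051 ≡ 1425 (mod 4313). Now have -(1425/4313).
1425 ≡ 1 (mod 4), so quadratic reciprocity gives (1425/4313) = (4313/1425). Reduce: 4313 ≡ 38 (mod 1425). Now have -(38/1425).
Factor out 2: 38 = 2·19. Since 1425 ≡ 1 (mod 8), (2/1425) = +1. Now have -(19/1425).
1425 ≡ 1 (mod 4), so quadratic reciprocity gives (19/1425) = (1425/19). Reduce: 1425 ≡ 0 (mod 19). Now have -(0/19).
The numerator is now 0 with denominator 19 > 1: the symbol is 0.
Second factor (1924/10051):
Factor out 2: 1924 = 2^2·481. Since 10051 ≡ 3 (mod 8), (2/10051) = -1, and (2/10051)^2 = +1. Now have (481/10051).
481 ≡ 1 (mod 4), so quadratic reciprocity gives (481/10051) = (10051/481). Reduce: 10051 ≡ 431 (mod 481). Now have (431/481).
481 ≡ 1 (mod 4), so quadratic reciprocity gives (431/481) = (481/431). Reduce: 481 ≡ 50 (mod 431). Now have (50/431).
Factor out 2: 50 = 2·25. Since 431 ≡ 7 (mod 8), (2/431) = +1. Now have (25/431).
25 ≡ 1 (mod 4), so quadratic reciprocity gives (25/431) = (431/25). Reduce: 431 ≡ 6 (mod 25). Now have (6/25).
Factor out 2: 6 = 2·3. Since 25 ≡ 1 (mod 8), (2/25) = +1. Now have (3/25).
25 ≡ 1 (mod 4), so quadratic reciprocity gives (3/25) = (25/3). Reduce: 25 ≡ 1 (mod 3). Now have (1/3).
(1/3) = 1. Collecting the sign factors: 1.
Product: (0)·(1) = 0.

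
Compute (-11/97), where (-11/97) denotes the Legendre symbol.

1

Pull out -1: (-11/97) = (-1/97)·(11/97). Since 97 ≡ 1 (mod 4), (-1/97) = +1. Now have (11/97).
97 ≡ 1 (mod 4), so quadratic reciprocity gives (11/97) = (97/11). Reduce: 97 ≡ 9 (mod 11). Now have (9/11).
9 ≡ 1 (mod 4), so quadratic reciprocity gives (9/11) = (11/9). Reduce: 11 ≡ 2 (mod 9). Now have (2/9).
Factor out 2: 2 = 2. Since 9 ≡ 1 (mod 8), (2/9) = +1. Now have (1/9).
(1/9) = 1. Collecting the sign factors: 1.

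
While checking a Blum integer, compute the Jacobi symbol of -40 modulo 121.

(-40|121)
  = (40|121)    [121 ≡ 1 mod 4 ⇒ (-1|121) = +1]
  = (5|121)    [121 ≡ 1 mod 8 ⇒ (2|121)^3 = +1]
  = (121|5)    [QR: 5 ≡ 1 mod 4, sign kept]
  = (1|5)    [121 ≡ 1 mod 5]
  = 1    [(1|5) = 1]

1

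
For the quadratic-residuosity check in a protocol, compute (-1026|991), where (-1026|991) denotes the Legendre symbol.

(-1026|991)
  = (956|991)    [-1026 ≡ 956 mod 991]
  = (239|991)    [991 ≡ 7 mod 8 ⇒ (2|991)^2 = +1]
  = -(991|239)    [QR: both ≡ 3 mod 4, sign flips]
  = -(35|239)    [991 ≡ 35 mod 239]
  = (239|35)    [QR: both ≡ 3 mod 4, sign flips]
  = (29|35)    [239 ≡ 29 mod 35]
  = (35|29)    [QR: 29 ≡ 1 mod 4, sign kept]
  = (6|29)    [35 ≡ 6 mod 29]
  = -(3|29)    [29 ≡ 5 mod 8 ⇒ (2|29) = -1]
  = -(29|3)    [QR: 29 ≡ 1 mod 4, sign kept]
  = -(2|3)    [29 ≡ 2 mod 3]
  = (1|3)    [3 ≡ 3 mod 8 ⇒ (2|3) = -1]
  = 1    [(1|3) = 1]

1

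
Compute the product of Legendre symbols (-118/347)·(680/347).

By multiplicativity, (-118·680/347) = (-118/347)·(680/347).
First factor (-118/347):
Reduce the numerator: -118 ≡ 229 (mod 347), so (-118/347) = (229/347).
229 ≡ 1 (mod 4), so quadratic reciprocity gives (229/347) = (347/229). Reduce: 347 ≡ 118 (mod 229). Now have (118/229).
Factor out 2: 118 = 2·59. Since 229 ≡ 5 (mod 8), (2/229) = -1. Now have -(59/229).
229 ≡ 1 (mod 4), so quadratic reciprocity gives (59/229) = (229/59). Reduce: 229 ≡ 52 (mod 59). Now have -(52/59).
Factor out 2: 52 = 2^2·13. Since 59 ≡ 3 (mod 8), (2/59) = -1, and (2/59)^2 = +1. Now have -(13/59).
13 ≡ 1 (mod 4), so quadratic reciprocity gives (13/59) = (59/13). Reduce: 59 ≡ 7 (mod 13). Now have -(7/13).
13 ≡ 1 (mod 4), so quadratic reciprocity gives (7/13) = (13/7). Reduce: 13 ≡ 6 (mod 7). Now have -(6/7).
Factor out 2: 6 = 2·3. Since 7 ≡ 7 (mod 8), (2/7) = +1. Now have -(3/7).
Both 3 ≡ 3 and 7 ≡ 3 (mod 4), so reciprocity gives (3/7) = -(7/3). Reduce: 7 ≡ 1 (mod 3). Now have (1/3).
(1/3) = 1. Collecting the sign factors: 1.
Second factor (680/347):
Reduce the numerator: 680 ≡ 333 (mod 347), so (680/347) = (333/347).
333 ≡ 1 (mod 4), so quadratic reciprocity gives (333/347) = (347/333). Reduce: 347 ≡ 14 (mod 333). Now have (14/333).
Factor out 2: 14 = 2·7. Since 333 ≡ 5 (mod 8), (2/333) = -1. Now have -(7/333).
333 ≡ 1 (mod 4), so quadratic reciprocity gives (7/333) = (333/7). Reduce: 333 ≡ 4 (mod 7). Now have -(4/7).
Factor out 2: 4 = 2^2. Since 7 ≡ 7 (mod 8), (2/7) = +1, and (2/7)^2 = +1. Now have -(1/7).
(1/7) = 1. Collecting the sign factors: -1.
Product: (1)·(-1) = -1.

-1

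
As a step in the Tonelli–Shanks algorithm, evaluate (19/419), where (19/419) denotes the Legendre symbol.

-1

(19/419)
  = -(419/19)    [QR: both ≡ 3 mod 4, sign flips]
  = -(1/19)    [419 ≡ 1 mod 19]
  = -1    [(1/19) = 1]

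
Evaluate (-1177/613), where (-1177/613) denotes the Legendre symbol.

1

Reduce the numerator: -1177 ≡ 49 (mod 613), so (-1177/613) = (49/613).
49 ≡ 1 (mod 4), so quadratic reciprocity gives (49/613) = (613/49). Reduce: 613 ≡ 25 (mod 49). Now have (25/49).
25 ≡ 1 (mod 4), so quadratic reciprocity gives (25/49) = (49/25). Reduce: 49 ≡ 24 (mod 25). Now have (24/25).
Factor out 2: 24 = 2^3·3. Since 25 ≡ 1 (mod 8), (2/25) = +1, and (2/25)^3 = +1. Now have (3/25).
25 ≡ 1 (mod 4), so quadratic reciprocity gives (3/25) = (25/3). Reduce: 25 ≡ 1 (mod 3). Now have (1/3).
(1/3) = 1. Collecting the sign factors: 1.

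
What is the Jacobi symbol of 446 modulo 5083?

Factor out 2: 446 = 2·223. Since 5083 ≡ 3 (mod 8), (2|5083) = -1. Now have -(223|5083).
Both 223 ≡ 3 and 5083 ≡ 3 (mod 4), so reciprocity gives (223|5083) = -(5083|223). Reduce: 5083 ≡ 177 (mod 223). Now have (177|223).
177 ≡ 1 (mod 4), so quadratic reciprocity gives (177|223) = (223|177). Reduce: 223 ≡ 46 (mod 177). Now have (46|177).
Factor out 2: 46 = 2·23. Since 177 ≡ 1 (mod 8), (2|177) = +1. Now have (23|177).
177 ≡ 1 (mod 4), so quadratic reciprocity gives (23|177) = (177|23). Reduce: 177 ≡ 16 (mod 23). Now have (16|23).
Factor out 2: 16 = 2^4. Since 23 ≡ 7 (mod 8), (2|23) = +1, and (2|23)^4 = +1. Now have (1|23).
(1|23) = 1. Collecting the sign factors: 1.

1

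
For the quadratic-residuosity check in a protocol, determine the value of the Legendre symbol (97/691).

1

(97/691)
  = (691/97)    [QR: 97 ≡ 1 mod 4, sign kept]
  = (12/97)    [691 ≡ 12 mod 97]
  = (3/97)    [97 ≡ 1 mod 8 ⇒ (2/97)^2 = +1]
  = (97/3)    [QR: 97 ≡ 1 mod 4, sign kept]
  = (1/3)    [97 ≡ 1 mod 3]
  = 1    [(1/3) = 1]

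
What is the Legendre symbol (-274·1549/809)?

By multiplicativity, (-274·1549/809) = (-274/809)·(1549/809).
First factor (-274/809):
Pull out -1: (-274/809) = (-1/809)·(274/809). Since 809 ≡ 1 (mod 4), (-1/809) = +1. Now have (274/809).
Factor out 2: 274 = 2·137. Since 809 ≡ 1 (mod 8), (2/809) = +1. Now have (137/809).
137 ≡ 1 (mod 4), so quadratic reciprocity gives (137/809) = (809/137). Reduce: 809 ≡ 124 (mod 137). Now have (124/137).
Factor out 2: 124 = 2^2·31. Since 137 ≡ 1 (mod 8), (2/137) = +1, and (2/137)^2 = +1. Now have (31/137).
137 ≡ 1 (mod 4), so quadratic reciprocity gives (31/137) = (137/31). Reduce: 137 ≡ 13 (mod 31). Now have (13/31).
13 ≡ 1 (mod 4), so quadratic reciprocity gives (13/31) = (31/13). Reduce: 31 ≡ 5 (mod 13). Now have (5/13).
5 ≡ 1 (mod 4), so quadratic reciprocity gives (5/13) = (13/5). Reduce: 13 ≡ 3 (mod 5). Now have (3/5).
5 ≡ 1 (mod 4), so quadratic reciprocity gives (3/5) = (5/3). Reduce: 5 ≡ 2 (mod 3). Now have (2/3).
Factor out 2: 2 = 2. Since 3 ≡ 3 (mod 8), (2/3) = -1. Now have -(1/3).
(1/3) = 1. Collecting the sign factors: -1.
Second factor (1549/809):
Reduce the numerator: 1549 ≡ 740 (mod 809), so (1549/809) = (740/809).
Factor out 2: 740 = 2^2·185. Since 809 ≡ 1 (mod 8), (2/809) = +1, and (2/809)^2 = +1. Now have (185/809).
185 ≡ 1 (mod 4), so quadratic reciprocity gives (185/809) = (809/185). Reduce: 809 ≡ 69 (mod 185). Now have (69/185).
69 ≡ 1 (mod 4), so quadratic reciprocity gives (69/185) = (185/69). Reduce: 185 ≡ 47 (mod 69). Now have (47/69).
69 ≡ 1 (mod 4), so quadratic reciprocity gives (47/69) = (69/47). Reduce: 69 ≡ 22 (mod 47). Now have (22/47).
Factor out 2: 22 = 2·11. Since 47 ≡ 7 (mod 8), (2/47) = +1. Now have (11/47).
Both 11 ≡ 3 and 47 ≡ 3 (mod 4), so reciprocity gives (11/47) = -(47/11). Reduce: 47 ≡ 3 (mod 11). Now have -(3/11).
Both 3 ≡ 3 and 11 ≡ 3 (mod 4), so reciprocity gives (3/11) = -(11/3). Reduce: 11 ≡ 2 (mod 3). Now have (2/3).
Factor out 2: 2 = 2. Since 3 ≡ 3 (mod 8), (2/3) = -1. Now have -(1/3).
(1/3) = 1. Collecting the sign factors: -1.
Product: (-1)·(-1) = 1.

1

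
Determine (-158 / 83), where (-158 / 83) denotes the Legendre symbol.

-1

Pull out -1: (-158 / 83) = (-1 / 83)·(158 / 83). Since 83 ≡ 3 (mod 4), (-1 / 83) = -1. Now have -(158 / 83).
Reduce the numerator: 158 ≡ 75 (mod 83), so (158 / 83) = (75 / 83).
Both 75 ≡ 3 and 83 ≡ 3 (mod 4), so reciprocity gives (75 / 83) = -(83 / 75). Reduce: 83 ≡ 8 (mod 75). Now have (8 / 75).
Factor out 2: 8 = 2^3. Since 75 ≡ 3 (mod 8), (2 / 75) = -1, and (2 / 75)^3 = -1. Now have -(1 / 75).
(1 / 75) = 1. Collecting the sign factors: -1.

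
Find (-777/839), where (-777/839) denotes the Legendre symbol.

Reduce the numerator: -777 ≡ 62 (mod 839), so (-777/839) = (62/839).
Factor out 2: 62 = 2·31. Since 839 ≡ 7 (mod 8), (2/839) = +1. Now have (31/839).
Both 31 ≡ 3 and 839 ≡ 3 (mod 4), so reciprocity gives (31/839) = -(839/31). Reduce: 839 ≡ 2 (mod 31). Now have -(2/31).
Factor out 2: 2 = 2. Since 31 ≡ 7 (mod 8), (2/31) = +1. Now have -(1/31).
(1/31) = 1. Collecting the sign factors: -1.

-1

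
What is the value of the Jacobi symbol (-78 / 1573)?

(-78 / 1573)
  = (1495 / 1573)    [-78 ≡ 1495 mod 1573]
  = (1573 / 1495)    [QR: 1573 ≡ 1 mod 4, sign kept]
  = (78 / 1495)    [1573 ≡ 78 mod 1495]
  = (39 / 1495)    [1495 ≡ 7 mod 8 ⇒ (2 / 1495) = +1]
  = -(1495 / 39)    [QR: both ≡ 3 mod 4, sign flips]
  = -(13 / 39)    [1495 ≡ 13 mod 39]
  = -(39 / 13)    [QR: 13 ≡ 1 mod 4, sign kept]
  = -(0 / 13)    [39 ≡ 0 mod 13]
  = 0    [numerator 0, gcd > 1]

0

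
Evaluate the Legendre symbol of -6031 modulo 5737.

(-6031 / 5737)
  = (5443 / 5737)    [-6031 ≡ 5443 mod 5737]
  = (5737 / 5443)    [QR: 5737 ≡ 1 mod 4, sign kept]
  = (294 / 5443)    [5737 ≡ 294 mod 5443]
  = -(147 / 5443)    [5443 ≡ 3 mod 8 ⇒ (2 / 5443) = -1]
  = (5443 / 147)    [QR: both ≡ 3 mod 4, sign flips]
  = (4 / 147)    [5443 ≡ 4 mod 147]
  = (1 / 147)    [147 ≡ 3 mod 8 ⇒ (2 / 147)^2 = +1]
  = 1    [(1 / 147) = 1]

1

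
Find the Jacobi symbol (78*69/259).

By multiplicativity, (78·69/259) = (78/259)·(69/259).
First factor (78/259):
(78/259)
  = -(39/259)    [259 ≡ 3 mod 8 ⇒ (2/259) = -1]
  = (259/39)    [QR: both ≡ 3 mod 4, sign flips]
  = (25/39)    [259 ≡ 25 mod 39]
  = (39/25)    [QR: 25 ≡ 1 mod 4, sign kept]
  = (14/25)    [39 ≡ 14 mod 25]
  = (7/25)    [25 ≡ 1 mod 8 ⇒ (2/25) = +1]
  = (25/7)    [QR: 25 ≡ 1 mod 4, sign kept]
  = (4/7)    [25 ≡ 4 mod 7]
  = (1/7)    [7 ≡ 7 mod 8 ⇒ (2/7)^2 = +1]
  = 1    [(1/7) = 1]
Second factor (69/259):
(69/259)
  = (259/69)    [QR: 69 ≡ 1 mod 4, sign kept]
  = (52/69)    [259 ≡ 52 mod 69]
  = (13/69)    [69 ≡ 5 mod 8 ⇒ (2/69)^2 = +1]
  = (69/13)    [QR: 13 ≡ 1 mod 4, sign kept]
  = (4/13)    [69 ≡ 4 mod 13]
  = (1/13)    [13 ≡ 5 mod 8 ⇒ (2/13)^2 = +1]
  = 1    [(1/13) = 1]
Product: (1)·(1) = 1.

1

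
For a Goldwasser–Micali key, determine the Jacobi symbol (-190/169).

Reduce the numerator: -190 ≡ 148 (mod 169), so (-190/169) = (148/169).
Factor out 2: 148 = 2^2·37. Since 169 ≡ 1 (mod 8), (2/169) = +1, and (2/169)^2 = +1. Now have (37/169).
37 ≡ 1 (mod 4), so quadratic reciprocity gives (37/169) = (169/37). Reduce: 169 ≡ 21 (mod 37). Now have (21/37).
21 ≡ 1 (mod 4), so quadratic reciprocity gives (21/37) = (37/21). Reduce: 37 ≡ 16 (mod 21). Now have (16/21).
Factor out 2: 16 = 2^4. Since 21 ≡ 5 (mod 8), (2/21) = -1, and (2/21)^4 = +1. Now have (1/21).
(1/21) = 1. Collecting the sign factors: 1.

1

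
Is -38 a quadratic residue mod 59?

Pull out -1: (-38/59) = (-1/59)·(38/59). Since 59 ≡ 3 (mod 4), (-1/59) = -1. Now have -(38/59).
Factor out 2: 38 = 2·19. Since 59 ≡ 3 (mod 8), (2/59) = -1. Now have (19/59).
Both 19 ≡ 3 and 59 ≡ 3 (mod 4), so reciprocity gives (19/59) = -(59/19). Reduce: 59 ≡ 2 (mod 19). Now have -(2/19).
Factor out 2: 2 = 2. Since 19 ≡ 3 (mod 8), (2/19) = -1. Now have (1/19).
(1/19) = 1. Collecting the sign factors: 1.
The Legendre symbol is 1, so x^2 ≡ -38 (mod 59) has solution.

yes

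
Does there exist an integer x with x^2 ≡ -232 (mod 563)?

no

(-232/563)
  = -(232/563)    [563 ≡ 3 mod 4 ⇒ (-1/563) = -1]
  = (29/563)    [563 ≡ 3 mod 8 ⇒ (2/563)^3 = -1]
  = (563/29)    [QR: 29 ≡ 1 mod 4, sign kept]
  = (12/29)    [563 ≡ 12 mod 29]
  = (3/29)    [29 ≡ 5 mod 8 ⇒ (2/29)^2 = +1]
  = (29/3)    [QR: 29 ≡ 1 mod 4, sign kept]
  = (2/3)    [29 ≡ 2 mod 3]
  = -(1/3)    [3 ≡ 3 mod 8 ⇒ (2/3) = -1]
  = -1    [(1/3) = 1]
(-232/563) = -1, and 563 is prime, so -232 is not a quadratic residue mod 563.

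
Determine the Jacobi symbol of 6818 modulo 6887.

-1

Factor out 2: 6818 = 2·3409. Since 6887 ≡ 7 (mod 8), (2/6887) = +1. Now have (3409/6887).
3409 ≡ 1 (mod 4), so quadratic reciprocity gives (3409/6887) = (6887/3409). Reduce: 6887 ≡ 69 (mod 3409). Now have (69/3409).
69 ≡ 1 (mod 4), so quadratic reciprocity gives (69/3409) = (3409/69). Reduce: 3409 ≡ 28 (mod 69). Now have (28/69).
Factor out 2: 28 = 2^2·7. Since 69 ≡ 5 (mod 8), (2/69) = -1, and (2/69)^2 = +1. Now have (7/69).
69 ≡ 1 (mod 4), so quadratic reciprocity gives (7/69) = (69/7). Reduce: 69 ≡ 6 (mod 7). Now have (6/7).
Factor out 2: 6 = 2·3. Since 7 ≡ 7 (mod 8), (2/7) = +1. Now have (3/7).
Both 3 ≡ 3 and 7 ≡ 3 (mod 4), so reciprocity gives (3/7) = -(7/3). Reduce: 7 ≡ 1 (mod 3). Now have -(1/3).
(1/3) = 1. Collecting the sign factors: -1.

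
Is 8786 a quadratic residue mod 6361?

no

(8786/6361)
  = (2425/6361)    [8786 ≡ 2425 mod 6361]
  = (6361/2425)    [QR: 2425 ≡ 1 mod 4, sign kept]
  = (1511/2425)    [6361 ≡ 1511 mod 2425]
  = (2425/1511)    [QR: 2425 ≡ 1 mod 4, sign kept]
  = (914/1511)    [2425 ≡ 914 mod 1511]
  = (457/1511)    [1511 ≡ 7 mod 8 ⇒ (2/1511) = +1]
  = (1511/457)    [QR: 457 ≡ 1 mod 4, sign kept]
  = (140/457)    [1511 ≡ 140 mod 457]
  = (35/457)    [457 ≡ 1 mod 8 ⇒ (2/457)^2 = +1]
  = (457/35)    [QR: 457 ≡ 1 mod 4, sign kept]
  = (2/35)    [457 ≡ 2 mod 35]
  = -(1/35)    [35 ≡ 3 mod 8 ⇒ (2/35) = -1]
  = -1    [(1/35) = 1]
(8786/6361) = -1, and 6361 is prime, so 8786 is not a quadratic residue mod 6361.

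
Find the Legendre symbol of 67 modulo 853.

1

(67/853)
  = (853/67)    [QR: 853 ≡ 1 mod 4, sign kept]
  = (49/67)    [853 ≡ 49 mod 67]
  = (67/49)    [QR: 49 ≡ 1 mod 4, sign kept]
  = (18/49)    [67 ≡ 18 mod 49]
  = (9/49)    [49 ≡ 1 mod 8 ⇒ (2/49) = +1]
  = (49/9)    [QR: 9 ≡ 1 mod 4, sign kept]
  = (4/9)    [49 ≡ 4 mod 9]
  = (1/9)    [9 ≡ 1 mod 8 ⇒ (2/9)^2 = +1]
  = 1    [(1/9) = 1]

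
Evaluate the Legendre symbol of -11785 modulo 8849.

1

(-11785/8849)
  = (11785/8849)    [8849 ≡ 1 mod 4 ⇒ (-1/8849) = +1]
  = (2936/8849)    [11785 ≡ 2936 mod 8849]
  = (367/8849)    [8849 ≡ 1 mod 8 ⇒ (2/8849)^3 = +1]
  = (8849/367)    [QR: 8849 ≡ 1 mod 4, sign kept]
  = (41/367)    [8849 ≡ 41 mod 367]
  = (367/41)    [QR: 41 ≡ 1 mod 4, sign kept]
  = (39/41)    [367 ≡ 39 mod 41]
  = (41/39)    [QR: 41 ≡ 1 mod 4, sign kept]
  = (2/39)    [41 ≡ 2 mod 39]
  = (1/39)    [39 ≡ 7 mod 8 ⇒ (2/39) = +1]
  = 1    [(1/39) = 1]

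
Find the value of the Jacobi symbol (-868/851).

(-868/851)
  = -(868/851)    [851 ≡ 3 mod 4 ⇒ (-1/851) = -1]
  = -(17/851)    [868 ≡ 17 mod 851]
  = -(851/17)    [QR: 17 ≡ 1 mod 4, sign kept]
  = -(1/17)    [851 ≡ 1 mod 17]
  = -1    [(1/17) = 1]

-1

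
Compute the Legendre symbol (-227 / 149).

(-227 / 149)
  = (71 / 149)    [-227 ≡ 71 mod 149]
  = (149 / 71)    [QR: 149 ≡ 1 mod 4, sign kept]
  = (7 / 71)    [149 ≡ 7 mod 71]
  = -(71 / 7)    [QR: both ≡ 3 mod 4, sign flips]
  = -(1 / 7)    [71 ≡ 1 mod 7]
  = -1    [(1 / 7) = 1]

-1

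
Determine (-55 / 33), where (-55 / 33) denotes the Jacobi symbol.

0

(-55 / 33)
  = (55 / 33)    [33 ≡ 1 mod 4 ⇒ (-1 / 33) = +1]
  = (22 / 33)    [55 ≡ 22 mod 33]
  = (11 / 33)    [33 ≡ 1 mod 8 ⇒ (2 / 33) = +1]
  = (33 / 11)    [QR: 33 ≡ 1 mod 4, sign kept]
  = (0 / 11)    [33 ≡ 0 mod 11]
  = 0    [numerator 0, gcd > 1]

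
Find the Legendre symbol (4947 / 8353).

(4947 / 8353)
  = (8353 / 4947)    [QR: 8353 ≡ 1 mod 4, sign kept]
  = (3406 / 4947)    [8353 ≡ 3406 mod 4947]
  = -(1703 / 4947)    [4947 ≡ 3 mod 8 ⇒ (2 / 4947) = -1]
  = (4947 / 1703)    [QR: both ≡ 3 mod 4, sign flips]
  = (1541 / 1703)    [4947 ≡ 1541 mod 1703]
  = (1703 / 1541)    [QR: 1541 ≡ 1 mod 4, sign kept]
  = (162 / 1541)    [1703 ≡ 162 mod 1541]
  = -(81 / 1541)    [1541 ≡ 5 mod 8 ⇒ (2 / 1541) = -1]
  = -(1541 / 81)    [QR: 81 ≡ 1 mod 4, sign kept]
  = -(2 / 81)    [1541 ≡ 2 mod 81]
  = -(1 / 81)    [81 ≡ 1 mod 8 ⇒ (2 / 81) = +1]
  = -1    [(1 / 81) = 1]

-1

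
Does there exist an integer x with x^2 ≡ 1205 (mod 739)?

(1205/739)
  = (466/739)    [1205 ≡ 466 mod 739]
  = -(233/739)    [739 ≡ 3 mod 8 ⇒ (2/739) = -1]
  = -(739/233)    [QR: 233 ≡ 1 mod 4, sign kept]
  = -(40/233)    [739 ≡ 40 mod 233]
  = -(5/233)    [233 ≡ 1 mod 8 ⇒ (2/233)^3 = +1]
  = -(233/5)    [QR: 5 ≡ 1 mod 4, sign kept]
  = -(3/5)    [233 ≡ 3 mod 5]
  = -(5/3)    [QR: 5 ≡ 1 mod 4, sign kept]
  = -(2/3)    [5 ≡ 2 mod 3]
  = (1/3)    [3 ≡ 3 mod 8 ⇒ (2/3) = -1]
  = 1    [(1/3) = 1]
(1205/739) = 1, and 739 is prime, so 1205 is a quadratic residue mod 739.

yes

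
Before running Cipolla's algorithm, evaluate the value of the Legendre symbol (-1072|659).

(-1072|659)
  = -(1072|659)    [659 ≡ 3 mod 4 ⇒ (-1|659) = -1]
  = -(413|659)    [1072 ≡ 413 mod 659]
  = -(659|413)    [QR: 413 ≡ 1 mod 4, sign kept]
  = -(246|413)    [659 ≡ 246 mod 413]
  = (123|413)    [413 ≡ 5 mod 8 ⇒ (2|413) = -1]
  = (413|123)    [QR: 413 ≡ 1 mod 4, sign kept]
  = (44|123)    [413 ≡ 44 mod 123]
  = (11|123)    [123 ≡ 3 mod 8 ⇒ (2|123)^2 = +1]
  = -(123|11)    [QR: both ≡ 3 mod 4, sign flips]
  = -(2|11)    [123 ≡ 2 mod 11]
  = (1|11)    [11 ≡ 3 mod 8 ⇒ (2|11) = -1]
  = 1    [(1|11) = 1]

1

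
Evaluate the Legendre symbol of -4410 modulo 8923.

Reduce the numerator: -4410 ≡ 4513 (mod 8923), so (-4410/8923) = (4513/8923).
4513 ≡ 1 (mod 4), so quadratic reciprocity gives (4513/8923) = (8923/4513). Reduce: 8923 ≡ 4410 (mod 4513). Now have (4410/4513).
Factor out 2: 4410 = 2·2205. Since 4513 ≡ 1 (mod 8), (2/4513) = +1. Now have (2205/4513).
2205 ≡ 1 (mod 4), so quadratic reciprocity gives (2205/4513) = (4513/2205). Reduce: 4513 ≡ 103 (mod 2205). Now have (103/2205).
2205 ≡ 1 (mod 4), so quadratic reciprocity gives (103/2205) = (2205/103). Reduce: 2205 ≡ 42 (mod 103). Now have (42/103).
Factor out 2: 42 = 2·21. Since 103 ≡ 7 (mod 8), (2/103) = +1. Now have (21/103).
21 ≡ 1 (mod 4), so quadratic reciprocity gives (21/103) = (103/21). Reduce: 103 ≡ 19 (mod 21). Now have (19/21).
21 ≡ 1 (mod 4), so quadratic reciprocity gives (19/21) = (21/19). Reduce: 21 ≡ 2 (mod 19). Now have (2/19).
Factor out 2: 2 = 2. Since 19 ≡ 3 (mod 8), (2/19) = -1. Now have -(1/19).
(1/19) = 1. Collecting the sign factors: -1.

-1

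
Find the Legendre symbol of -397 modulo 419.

(-397|419)
  = -(397|419)    [419 ≡ 3 mod 4 ⇒ (-1|419) = -1]
  = -(419|397)    [QR: 397 ≡ 1 mod 4, sign kept]
  = -(22|397)    [419 ≡ 22 mod 397]
  = (11|397)    [397 ≡ 5 mod 8 ⇒ (2|397) = -1]
  = (397|11)    [QR: 397 ≡ 1 mod 4, sign kept]
  = (1|11)    [397 ≡ 1 mod 11]
  = 1    [(1|11) = 1]

1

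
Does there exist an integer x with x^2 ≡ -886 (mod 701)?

no

Pull out -1: (-886|701) = (-1|701)·(886|701). Since 701 ≡ 1 (mod 4), (-1|701) = +1. Now have (886|701).
Reduce the numerator: 886 ≡ 185 (mod 701), so (886|701) = (185|701).
185 ≡ 1 (mod 4), so quadratic reciprocity gives (185|701) = (701|185). Reduce: 701 ≡ 146 (mod 185). Now have (146|185).
Factor out 2: 146 = 2·73. Since 185 ≡ 1 (mod 8), (2|185) = +1. Now have (73|185).
73 ≡ 1 (mod 4), so quadratic reciprocity gives (73|185) = (185|73). Reduce: 185 ≡ 39 (mod 73). Now have (39|73).
73 ≡ 1 (mod 4), so quadratic reciprocity gives (39|73) = (73|39). Reduce: 73 ≡ 34 (mod 39). Now have (34|39).
Factor out 2: 34 = 2·17. Since 39 ≡ 7 (mod 8), (2|39) = +1. Now have (17|39).
17 ≡ 1 (mod 4), so quadratic reciprocity gives (17|39) = (39|17). Reduce: 39 ≡ 5 (mod 17). Now have (5|17).
5 ≡ 1 (mod 4), so quadratic reciprocity gives (5|17) = (17|5). Reduce: 17 ≡ 2 (mod 5). Now have (2|5).
Factor out 2: 2 = 2. Since 5 ≡ 5 (mod 8), (2|5) = -1. Now have -(1|5).
(1|5) = 1. Collecting the sign factors: -1.
(-886|701) = -1, and 701 is prime, so -886 is not a quadratic residue mod 701.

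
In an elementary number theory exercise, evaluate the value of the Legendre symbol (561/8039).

561 ≡ 1 (mod 4), so quadratic reciprocity gives (561/8039) = (8039/561). Reduce: 8039 ≡ 185 (mod 561). Now have (185/561).
185 ≡ 1 (mod 4), so quadratic reciprocity gives (185/561) = (561/185). Reduce: 561 ≡ 6 (mod 185). Now have (6/185).
Factor out 2: 6 = 2·3. Since 185 ≡ 1 (mod 8), (2/185) = +1. Now have (3/185).
185 ≡ 1 (mod 4), so quadratic reciprocity gives (3/185) = (185/3). Reduce: 185 ≡ 2 (mod 3). Now have (2/3).
Factor out 2: 2 = 2. Since 3 ≡ 3 (mod 8), (2/3) = -1. Now have -(1/3).
(1/3) = 1. Collecting the sign factors: -1.

-1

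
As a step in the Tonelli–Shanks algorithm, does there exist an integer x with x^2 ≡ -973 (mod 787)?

Reduce the numerator: -973 ≡ 601 (mod 787), so (-973|787) = (601|787).
601 ≡ 1 (mod 4), so quadratic reciprocity gives (601|787) = (787|601). Reduce: 787 ≡ 186 (mod 601). Now have (186|601).
Factor out 2: 186 = 2·93. Since 601 ≡ 1 (mod 8), (2|601) = +1. Now have (93|601).
93 ≡ 1 (mod 4), so quadratic reciprocity gives (93|601) = (601|93). Reduce: 601 ≡ 43 (mod 93). Now have (43|93).
93 ≡ 1 (mod 4), so quadratic reciprocity gives (43|93) = (93|43). Reduce: 93 ≡ 7 (mod 43). Now have (7|43).
Both 7 ≡ 3 and 43 ≡ 3 (mod 4), so reciprocity gives (7|43) = -(43|7). Reduce: 43 ≡ 1 (mod 7). Now have -(1|7).
(1|7) = 1. Collecting the sign factors: -1.
(-973|787) = -1, and 787 is prime, so -973 is not a quadratic residue mod 787.

no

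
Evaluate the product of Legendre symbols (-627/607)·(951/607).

By multiplicativity, (-627·951/607) = (-627/607)·(951/607).
First factor (-627/607):
(-627/607)
  = -(627/607)    [607 ≡ 3 mod 4 ⇒ (-1/607) = -1]
  = -(20/607)    [627 ≡ 20 mod 607]
  = -(5/607)    [607 ≡ 7 mod 8 ⇒ (2/607)^2 = +1]
  = -(607/5)    [QR: 5 ≡ 1 mod 4, sign kept]
  = -(2/5)    [607 ≡ 2 mod 5]
  = (1/5)    [5 ≡ 5 mod 8 ⇒ (2/5) = -1]
  = 1    [(1/5) = 1]
Second factor (951/607):
(951/607)
  = (344/607)    [951 ≡ 344 mod 607]
  = (43/607)    [607 ≡ 7 mod 8 ⇒ (2/607)^3 = +1]
  = -(607/43)    [QR: both ≡ 3 mod 4, sign flips]
  = -(5/43)    [607 ≡ 5 mod 43]
  = -(43/5)    [QR: 5 ≡ 1 mod 4, sign kept]
  = -(3/5)    [43 ≡ 3 mod 5]
  = -(5/3)    [QR: 5 ≡ 1 mod 4, sign kept]
  = -(2/3)    [5 ≡ 2 mod 3]
  = (1/3)    [3 ≡ 3 mod 8 ⇒ (2/3) = -1]
  = 1    [(1/3) = 1]
Product: (1)·(1) = 1.

1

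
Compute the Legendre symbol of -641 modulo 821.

Reduce the numerator: -641 ≡ 180 (mod 821), so (-641|821) = (180|821).
Factor out 2: 180 = 2^2·45. Since 821 ≡ 5 (mod 8), (2|821) = -1, and (2|821)^2 = +1. Now have (45|821).
45 ≡ 1 (mod 4), so quadratic reciprocity gives (45|821) = (821|45). Reduce: 821 ≡ 11 (mod 45). Now have (11|45).
45 ≡ 1 (mod 4), so quadratic reciprocity gives (11|45) = (45|11). Reduce: 45 ≡ 1 (mod 11). Now have (1|11).
(1|11) = 1. Collecting the sign factors: 1.

1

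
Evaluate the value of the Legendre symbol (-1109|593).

(-1109|593)
  = (77|593)    [-1109 ≡ 77 mod 593]
  = (593|77)    [QR: 77 ≡ 1 mod 4, sign kept]
  = (54|77)    [593 ≡ 54 mod 77]
  = -(27|77)    [77 ≡ 5 mod 8 ⇒ (2|77) = -1]
  = -(77|27)    [QR: 77 ≡ 1 mod 4, sign kept]
  = -(23|27)    [77 ≡ 23 mod 27]
  = (27|23)    [QR: both ≡ 3 mod 4, sign flips]
  = (4|23)    [27 ≡ 4 mod 23]
  = (1|23)    [23 ≡ 7 mod 8 ⇒ (2|23)^2 = +1]
  = 1    [(1|23) = 1]

1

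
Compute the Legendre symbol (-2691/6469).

(-2691/6469)
  = (3778/6469)    [-2691 ≡ 3778 mod 6469]
  = -(1889/6469)    [6469 ≡ 5 mod 8 ⇒ (2/6469) = -1]
  = -(6469/1889)    [QR: 1889 ≡ 1 mod 4, sign kept]
  = -(802/1889)    [6469 ≡ 802 mod 1889]
  = -(401/1889)    [1889 ≡ 1 mod 8 ⇒ (2/1889) = +1]
  = -(1889/401)    [QR: 401 ≡ 1 mod 4, sign kept]
  = -(285/401)    [1889 ≡ 285 mod 401]
  = -(401/285)    [QR: 285 ≡ 1 mod 4, sign kept]
  = -(116/285)    [401 ≡ 116 mod 285]
  = -(29/285)    [285 ≡ 5 mod 8 ⇒ (2/285)^2 = +1]
  = -(285/29)    [QR: 29 ≡ 1 mod 4, sign kept]
  = -(24/29)    [285 ≡ 24 mod 29]
  = (3/29)    [29 ≡ 5 mod 8 ⇒ (2/29)^3 = -1]
  = (29/3)    [QR: 29 ≡ 1 mod 4, sign kept]
  = (2/3)    [29 ≡ 2 mod 3]
  = -(1/3)    [3 ≡ 3 mod 8 ⇒ (2/3) = -1]
  = -1    [(1/3) = 1]

-1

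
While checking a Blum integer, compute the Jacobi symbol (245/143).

-1

Reduce the numerator: 245 ≡ 102 (mod 143), so (245/143) = (102/143).
Factor out 2: 102 = 2·51. Since 143 ≡ 7 (mod 8), (2/143) = +1. Now have (51/143).
Both 51 ≡ 3 and 143 ≡ 3 (mod 4), so reciprocity gives (51/143) = -(143/51). Reduce: 143 ≡ 41 (mod 51). Now have -(41/51).
41 ≡ 1 (mod 4), so quadratic reciprocity gives (41/51) = (51/41). Reduce: 51 ≡ 10 (mod 41). Now have -(10/41).
Factor out 2: 10 = 2·5. Since 41 ≡ 1 (mod 8), (2/41) = +1. Now have -(5/41).
5 ≡ 1 (mod 4), so quadratic reciprocity gives (5/41) = (41/5). Reduce: 41 ≡ 1 (mod 5). Now have -(1/5).
(1/5) = 1. Collecting the sign factors: -1.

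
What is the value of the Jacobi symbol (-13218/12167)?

(-13218/12167)
  = (11116/12167)    [-13218 ≡ 11116 mod 12167]
  = (2779/12167)    [12167 ≡ 7 mod 8 ⇒ (2/12167)^2 = +1]
  = -(12167/2779)    [QR: both ≡ 3 mod 4, sign flips]
  = -(1051/2779)    [12167 ≡ 1051 mod 2779]
  = (2779/1051)    [QR: both ≡ 3 mod 4, sign flips]
  = (677/1051)    [2779 ≡ 677 mod 1051]
  = (1051/677)    [QR: 677 ≡ 1 mod 4, sign kept]
  = (374/677)    [1051 ≡ 374 mod 677]
  = -(187/677)    [677 ≡ 5 mod 8 ⇒ (2/677) = -1]
  = -(677/187)    [QR: 677 ≡ 1 mod 4, sign kept]
  = -(116/187)    [677 ≡ 116 mod 187]
  = -(29/187)    [187 ≡ 3 mod 8 ⇒ (2/187)^2 = +1]
  = -(187/29)    [QR: 29 ≡ 1 mod 4, sign kept]
  = -(13/29)    [187 ≡ 13 mod 29]
  = -(29/13)    [QR: 13 ≡ 1 mod 4, sign kept]
  = -(3/13)    [29 ≡ 3 mod 13]
  = -(13/3)    [QR: 13 ≡ 1 mod 4, sign kept]
  = -(1/3)    [13 ≡ 1 mod 3]
  = -1    [(1/3) = 1]

-1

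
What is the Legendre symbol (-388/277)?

-1

Reduce the numerator: -388 ≡ 166 (mod 277), so (-388/277) = (166/277).
Factor out 2: 166 = 2·83. Since 277 ≡ 5 (mod 8), (2/277) = -1. Now have -(83/277).
277 ≡ 1 (mod 4), so quadratic reciprocity gives (83/277) = (277/83). Reduce: 277 ≡ 28 (mod 83). Now have -(28/83).
Factor out 2: 28 = 2^2·7. Since 83 ≡ 3 (mod 8), (2/83) = -1, and (2/83)^2 = +1. Now have -(7/83).
Both 7 ≡ 3 and 83 ≡ 3 (mod 4), so reciprocity gives (7/83) = -(83/7). Reduce: 83 ≡ 6 (mod 7). Now have (6/7).
Factor out 2: 6 = 2·3. Since 7 ≡ 7 (mod 8), (2/7) = +1. Now have (3/7).
Both 3 ≡ 3 and 7 ≡ 3 (mod 4), so reciprocity gives (3/7) = -(7/3). Reduce: 7 ≡ 1 (mod 3). Now have -(1/3).
(1/3) = 1. Collecting the sign factors: -1.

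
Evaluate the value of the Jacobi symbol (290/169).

(290/169)
  = (121/169)    [290 ≡ 121 mod 169]
  = (169/121)    [QR: 121 ≡ 1 mod 4, sign kept]
  = (48/121)    [169 ≡ 48 mod 121]
  = (3/121)    [121 ≡ 1 mod 8 ⇒ (2/121)^4 = +1]
  = (121/3)    [QR: 121 ≡ 1 mod 4, sign kept]
  = (1/3)    [121 ≡ 1 mod 3]
  = 1    [(1/3) = 1]

1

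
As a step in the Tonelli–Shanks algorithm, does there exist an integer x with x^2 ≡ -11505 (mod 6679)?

Reduce the numerator: -11505 ≡ 1853 (mod 6679), so (-11505/6679) = (1853/6679).
1853 ≡ 1 (mod 4), so quadratic reciprocity gives (1853/6679) = (6679/1853). Reduce: 6679 ≡ 1120 (mod 1853). Now have (1120/1853).
Factor out 2: 1120 = 2^5·35. Since 1853 ≡ 5 (mod 8), (2/1853) = -1, and (2/1853)^5 = -1. Now have -(35/1853).
1853 ≡ 1 (mod 4), so quadratic reciprocity gives (35/1853) = (1853/35). Reduce: 1853 ≡ 33 (mod 35). Now have -(33/35).
33 ≡ 1 (mod 4), so quadratic reciprocity gives (33/35) = (35/33). Reduce: 35 ≡ 2 (mod 33). Now have -(2/33).
Factor out 2: 2 = 2. Since 33 ≡ 1 (mod 8), (2/33) = +1. Now have -(1/33).
(1/33) = 1. Collecting the sign factors: -1.
The Legendre symbol is -1, so x^2 ≡ -11505 (mod 6679) has no solution.

no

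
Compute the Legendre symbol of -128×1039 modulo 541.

-1

By multiplicativity, (-128·1039|541) = (-128|541)·(1039|541).
First factor (-128|541):
Pull out -1: (-128|541) = (-1|541)·(128|541). Since 541 ≡ 1 (mod 4), (-1|541) = +1. Now have (128|541).
Factor out 2: 128 = 2^7. Since 541 ≡ 5 (mod 8), (2|541) = -1, and (2|541)^7 = -1. Now have -(1|541).
(1|541) = 1. Collecting the sign factors: -1.
Second factor (1039|541):
Reduce the numerator: 1039 ≡ 498 (mod 541), so (1039|541) = (498|541).
Factor out 2: 498 = 2·249. Since 541 ≡ 5 (mod 8), (2|541) = -1. Now have -(249|541).
249 ≡ 1 (mod 4), so quadratic reciprocity gives (249|541) = (541|249). Reduce: 541 ≡ 43 (mod 249). Now have -(43|249).
249 ≡ 1 (mod 4), so quadratic reciprocity gives (43|249) = (249|43). Reduce: 249 ≡ 34 (mod 43). Now have -(34|43).
Factor out 2: 34 = 2·17. Since 43 ≡ 3 (mod 8), (2|43) = -1. Now have (17|43).
17 ≡ 1 (mod 4), so quadratic reciprocity gives (17|43) = (43|17). Reduce: 43 ≡ 9 (mod 17). Now have (9|17).
9 ≡ 1 (mod 4), so quadratic reciprocity gives (9|17) = (17|9). Reduce: 17 ≡ 8 (mod 9). Now have (8|9).
Factor out 2: 8 = 2^3. Since 9 ≡ 1 (mod 8), (2|9) = +1, and (2|9)^3 = +1. Now have (1|9).
(1|9) = 1. Collecting the sign factors: 1.
Product: (-1)·(1) = -1.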